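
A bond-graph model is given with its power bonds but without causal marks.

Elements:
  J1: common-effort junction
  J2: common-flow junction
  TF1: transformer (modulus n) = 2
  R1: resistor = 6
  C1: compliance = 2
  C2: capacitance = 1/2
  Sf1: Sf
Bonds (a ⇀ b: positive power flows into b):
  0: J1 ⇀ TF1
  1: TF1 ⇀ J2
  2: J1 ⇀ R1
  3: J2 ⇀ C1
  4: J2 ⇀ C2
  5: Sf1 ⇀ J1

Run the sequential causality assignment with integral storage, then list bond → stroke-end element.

b5 stroke at Sf1  (Sf1 fixes flow; stroke at Sf1)
b3 stroke at J2  (C1 integral (e out))
b4 stroke at J2  (C2 outputs effort q/C2)
b1 stroke at TF1  (J2 needs exactly one f-in)
b0 stroke at J1  (through TF1, causality passes straight; one stroke at TF1)
b2 stroke at R1  (J1 effort already set via bond 0)

#0 stroke→J1
#1 stroke→TF1
#2 stroke→R1
#3 stroke→J2
#4 stroke→J2
#5 stroke→Sf1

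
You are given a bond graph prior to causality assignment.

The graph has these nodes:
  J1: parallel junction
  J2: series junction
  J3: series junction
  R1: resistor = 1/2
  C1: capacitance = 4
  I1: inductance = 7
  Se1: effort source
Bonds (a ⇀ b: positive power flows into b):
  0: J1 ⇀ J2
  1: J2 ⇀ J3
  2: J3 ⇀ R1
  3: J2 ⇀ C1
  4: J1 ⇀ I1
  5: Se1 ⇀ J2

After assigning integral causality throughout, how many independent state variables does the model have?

bond 5 |J2  (source Se1 imposes e)
bond 3 |J2  (C1 outputs effort q/C1)
bond 4 |I1  (prefer integral on I1)
bond 0 |J1  (J1 needs exactly one e-in)
bond 1 |J2  (J2: bond 0 brought flow, rest push out)
bond 2 |J3  (1-jn J3 has f-setter on 1)

2  (C1, I1 all integral)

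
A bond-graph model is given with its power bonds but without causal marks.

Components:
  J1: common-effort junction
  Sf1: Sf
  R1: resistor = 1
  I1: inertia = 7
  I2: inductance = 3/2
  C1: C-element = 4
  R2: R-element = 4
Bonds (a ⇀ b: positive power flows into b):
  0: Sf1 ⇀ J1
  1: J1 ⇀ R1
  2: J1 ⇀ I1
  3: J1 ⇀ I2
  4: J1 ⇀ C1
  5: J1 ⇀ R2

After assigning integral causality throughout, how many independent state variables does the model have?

β0 stroke→Sf1  (source Sf1 imposes f)
β2 stroke→I1  (I1 outputs flow p/I1)
β3 stroke→I2  (I2: I, integral causality)
β4 stroke→J1  (C1: C, integral causality)
β1 stroke→R1  (0-jn J1 has e-setter on 4)
β5 stroke→R2  (0-jn J1 has e-setter on 4)

3  (C1, I1, I2 all integral)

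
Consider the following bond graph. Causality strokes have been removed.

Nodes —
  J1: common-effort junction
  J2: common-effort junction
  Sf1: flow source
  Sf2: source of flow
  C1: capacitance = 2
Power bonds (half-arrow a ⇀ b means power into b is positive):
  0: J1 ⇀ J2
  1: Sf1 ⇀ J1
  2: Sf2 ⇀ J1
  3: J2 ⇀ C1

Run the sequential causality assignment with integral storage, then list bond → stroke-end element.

#1 stroke at Sf1  (source Sf1 imposes f)
#2 stroke at Sf2  (source Sf2 imposes f)
#0 stroke at J1  (J1: last free bond brings effort in)
#3 stroke at J2  (closing 0-jn rule on J2)

β0 stroke at J1
β1 stroke at Sf1
β2 stroke at Sf2
β3 stroke at J2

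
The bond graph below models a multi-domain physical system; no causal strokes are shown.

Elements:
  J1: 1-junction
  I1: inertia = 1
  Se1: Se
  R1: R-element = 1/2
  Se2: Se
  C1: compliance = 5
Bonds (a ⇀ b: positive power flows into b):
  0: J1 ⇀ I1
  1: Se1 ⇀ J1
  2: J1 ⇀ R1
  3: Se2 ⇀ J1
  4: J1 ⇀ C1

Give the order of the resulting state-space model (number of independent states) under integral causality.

bond 1 stroke→J1  (Se1 (Se) sets effort on bond)
bond 3 stroke→J1  (Se2 fixes effort; stroke away)
bond 0 stroke→I1  (I1 outputs flow p/I1)
bond 2 stroke→J1  (J1 flow already set via bond 0)
bond 4 stroke→J1  (J1: bond 0 brought flow, rest push out)

2  (C1, I1 all integral)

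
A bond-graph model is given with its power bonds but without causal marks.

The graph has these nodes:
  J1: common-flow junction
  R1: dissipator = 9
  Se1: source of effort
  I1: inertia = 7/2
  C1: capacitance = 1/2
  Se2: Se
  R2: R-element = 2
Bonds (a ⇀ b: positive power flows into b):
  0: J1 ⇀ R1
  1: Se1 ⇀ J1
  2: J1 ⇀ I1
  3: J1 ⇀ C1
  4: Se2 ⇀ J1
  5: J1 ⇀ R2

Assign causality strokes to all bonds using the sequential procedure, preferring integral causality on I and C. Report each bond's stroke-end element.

bond 0 stroke→J1
bond 1 stroke→J1
bond 2 stroke→I1
bond 3 stroke→J1
bond 4 stroke→J1
bond 5 stroke→J1

#1 |J1  (source Se1 imposes e)
#4 |J1  (source Se2 imposes e)
#2 |I1  (I1 outputs flow p/I1)
#0 |J1  (J1 flow already set via bond 2)
#3 |J1  (J1 flow already set via bond 2)
#5 |J1  (J1: bond 2 brought flow, rest push out)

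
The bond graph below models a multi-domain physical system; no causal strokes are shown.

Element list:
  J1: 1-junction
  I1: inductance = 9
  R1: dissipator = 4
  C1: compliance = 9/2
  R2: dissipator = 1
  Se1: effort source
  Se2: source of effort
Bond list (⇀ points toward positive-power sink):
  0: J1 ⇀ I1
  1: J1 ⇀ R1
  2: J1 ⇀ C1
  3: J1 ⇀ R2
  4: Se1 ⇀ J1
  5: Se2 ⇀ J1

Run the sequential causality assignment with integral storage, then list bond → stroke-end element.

bond 0 stroke at I1
bond 1 stroke at J1
bond 2 stroke at J1
bond 3 stroke at J1
bond 4 stroke at J1
bond 5 stroke at J1

bond 4 |J1  (Se1 fixes effort; stroke away)
bond 5 |J1  (source Se2 imposes e)
bond 0 |I1  (I1 integral (f out))
bond 1 |J1  (1-jn J1 has f-setter on 0)
bond 2 |J1  (J1 flow already set via bond 0)
bond 3 |J1  (1-jn J1 has f-setter on 0)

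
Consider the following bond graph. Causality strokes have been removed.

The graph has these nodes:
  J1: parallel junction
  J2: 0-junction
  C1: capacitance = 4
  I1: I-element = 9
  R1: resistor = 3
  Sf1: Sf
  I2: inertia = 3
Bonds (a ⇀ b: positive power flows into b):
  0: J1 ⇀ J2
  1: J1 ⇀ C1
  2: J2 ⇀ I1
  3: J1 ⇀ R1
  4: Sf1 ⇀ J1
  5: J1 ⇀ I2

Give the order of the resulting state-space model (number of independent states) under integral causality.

#4 stroke→Sf1  (Sf1 (Sf) sets flow on bond)
#1 stroke→J1  (prefer integral on C1)
#0 stroke→J2  (0-jn J1 has e-setter on 1)
#3 stroke→R1  (J1: bond 1 brought effort, rest push out)
#5 stroke→I2  (J1 effort already set via bond 1)
#2 stroke→I1  (common-e at J2 fixed by 0)

3  (C1, I1, I2 all integral)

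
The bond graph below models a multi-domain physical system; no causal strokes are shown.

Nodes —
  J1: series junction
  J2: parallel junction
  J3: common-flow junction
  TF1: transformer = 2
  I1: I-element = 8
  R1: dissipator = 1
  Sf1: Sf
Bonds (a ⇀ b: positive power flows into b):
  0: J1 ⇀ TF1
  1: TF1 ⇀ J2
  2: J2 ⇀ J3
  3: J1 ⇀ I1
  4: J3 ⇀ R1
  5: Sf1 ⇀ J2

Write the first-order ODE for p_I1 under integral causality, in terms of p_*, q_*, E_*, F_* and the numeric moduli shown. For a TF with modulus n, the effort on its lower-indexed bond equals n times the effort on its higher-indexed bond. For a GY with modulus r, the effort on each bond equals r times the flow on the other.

dp_I1/dt = -2*F_Sf1 - p_I1/2

b5 →Sf1  (Sf1 (Sf) sets flow on bond)
b3 →I1  (I1: I, integral causality)
b0 →J1  (J1 flow already set via bond 3)
b1 →TF1  (through TF1, causality passes straight; one stroke at TF1)
b2 →J2  (J2: last free bond brings effort in)
b4 →J3  (J3 flow already set via bond 2)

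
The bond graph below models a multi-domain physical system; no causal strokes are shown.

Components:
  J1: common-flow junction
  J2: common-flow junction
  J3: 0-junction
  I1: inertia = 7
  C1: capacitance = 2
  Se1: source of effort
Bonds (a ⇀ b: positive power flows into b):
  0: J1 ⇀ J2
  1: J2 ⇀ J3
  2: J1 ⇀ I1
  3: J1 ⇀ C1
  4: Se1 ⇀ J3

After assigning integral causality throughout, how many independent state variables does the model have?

#4 stroke→J3  (source Se1 imposes e)
#1 stroke→J2  (common-e at J3 fixed by 4)
#0 stroke→J1  (J2: last free bond brings flow in)
#2 stroke→I1  (I1 integral (f out))
#3 stroke→J1  (1-jn J1 has f-setter on 2)

2  (C1, I1 all integral)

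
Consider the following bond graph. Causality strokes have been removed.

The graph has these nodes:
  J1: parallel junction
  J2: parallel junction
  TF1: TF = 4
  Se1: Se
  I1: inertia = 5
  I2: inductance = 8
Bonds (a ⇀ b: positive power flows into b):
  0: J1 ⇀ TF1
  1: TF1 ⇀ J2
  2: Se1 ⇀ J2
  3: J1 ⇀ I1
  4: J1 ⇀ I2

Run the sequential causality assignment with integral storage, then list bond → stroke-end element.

b0 |J1
b1 |TF1
b2 |J2
b3 |I1
b4 |I2

#2 →J2  (Se1 fixes effort; stroke away)
#1 →TF1  (0-jn J2 has e-setter on 2)
#0 →J1  (through TF1, causality passes straight; one stroke at TF1)
#3 →I1  (common-e at J1 fixed by 0)
#4 →I2  (0-jn J1 has e-setter on 0)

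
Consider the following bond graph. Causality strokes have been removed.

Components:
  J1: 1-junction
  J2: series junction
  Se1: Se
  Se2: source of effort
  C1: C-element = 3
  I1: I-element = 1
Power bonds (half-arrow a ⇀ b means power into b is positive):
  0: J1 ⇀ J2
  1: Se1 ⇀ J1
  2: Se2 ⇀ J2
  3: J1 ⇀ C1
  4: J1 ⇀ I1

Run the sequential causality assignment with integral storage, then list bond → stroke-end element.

bond 0 →J1
bond 1 →J1
bond 2 →J2
bond 3 →J1
bond 4 →I1

bond 1 stroke→J1  (Se1 (Se) sets effort on bond)
bond 2 stroke→J2  (Se2: effort source, stroke at far end)
bond 0 stroke→J1  (only one flow-in slot at J2)
bond 3 stroke→J1  (C1 outputs effort q/C1)
bond 4 stroke→I1  (J1: last free bond brings flow in)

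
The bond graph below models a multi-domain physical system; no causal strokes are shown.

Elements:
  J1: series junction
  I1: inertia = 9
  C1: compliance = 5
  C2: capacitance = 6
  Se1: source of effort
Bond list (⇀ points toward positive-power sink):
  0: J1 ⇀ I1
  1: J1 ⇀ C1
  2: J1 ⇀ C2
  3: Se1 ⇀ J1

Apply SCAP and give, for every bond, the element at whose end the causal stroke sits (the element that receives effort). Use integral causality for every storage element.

bond 3 →J1  (source Se1 imposes e)
bond 0 →I1  (prefer integral on I1)
bond 1 →J1  (J1: bond 0 brought flow, rest push out)
bond 2 →J1  (common-f at J1 fixed by 0)

bond 0 →I1
bond 1 →J1
bond 2 →J1
bond 3 →J1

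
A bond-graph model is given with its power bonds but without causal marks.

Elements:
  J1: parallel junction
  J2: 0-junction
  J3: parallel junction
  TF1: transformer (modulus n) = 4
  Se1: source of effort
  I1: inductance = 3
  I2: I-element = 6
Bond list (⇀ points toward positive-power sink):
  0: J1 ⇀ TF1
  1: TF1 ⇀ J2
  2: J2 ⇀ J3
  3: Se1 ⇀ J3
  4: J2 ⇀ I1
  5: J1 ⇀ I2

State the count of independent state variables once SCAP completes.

2  (I1, I2 all integral)

bond 3 stroke at J3  (source Se1 imposes e)
bond 2 stroke at J2  (0-jn J3 has e-setter on 3)
bond 1 stroke at TF1  (J2: bond 2 brought effort, rest push out)
bond 4 stroke at I1  (J2: bond 2 brought effort, rest push out)
bond 0 stroke at J1  (TF1 one-in-one-out from 1)
bond 5 stroke at I2  (J1: bond 0 brought effort, rest push out)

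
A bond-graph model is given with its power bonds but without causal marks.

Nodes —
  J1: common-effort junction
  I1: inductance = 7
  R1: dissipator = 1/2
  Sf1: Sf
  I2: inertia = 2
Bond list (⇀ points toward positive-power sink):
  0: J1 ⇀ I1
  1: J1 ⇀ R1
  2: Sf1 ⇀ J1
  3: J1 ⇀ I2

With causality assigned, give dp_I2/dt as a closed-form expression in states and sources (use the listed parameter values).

dp_I2/dt = F_Sf1/2 - p_I1/14 - p_I2/4

bond 2 |Sf1  (Sf1 (Sf) sets flow on bond)
bond 0 |I1  (I1: I, integral causality)
bond 3 |I2  (I2 integral (f out))
bond 1 |J1  (closing 0-jn rule on J1)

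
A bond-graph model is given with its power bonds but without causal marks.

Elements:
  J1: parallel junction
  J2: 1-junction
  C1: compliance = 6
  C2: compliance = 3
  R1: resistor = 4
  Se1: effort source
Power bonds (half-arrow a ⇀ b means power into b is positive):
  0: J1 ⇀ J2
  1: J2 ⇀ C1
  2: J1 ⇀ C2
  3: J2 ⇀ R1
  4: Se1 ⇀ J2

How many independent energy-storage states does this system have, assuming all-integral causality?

2  (C1, C2 all integral)

bond 4 stroke at J2  (source Se1 imposes e)
bond 1 stroke at J2  (C1: C, integral causality)
bond 2 stroke at J1  (C2: C, integral causality)
bond 0 stroke at J2  (common-e at J1 fixed by 2)
bond 3 stroke at R1  (only one flow-in slot at J2)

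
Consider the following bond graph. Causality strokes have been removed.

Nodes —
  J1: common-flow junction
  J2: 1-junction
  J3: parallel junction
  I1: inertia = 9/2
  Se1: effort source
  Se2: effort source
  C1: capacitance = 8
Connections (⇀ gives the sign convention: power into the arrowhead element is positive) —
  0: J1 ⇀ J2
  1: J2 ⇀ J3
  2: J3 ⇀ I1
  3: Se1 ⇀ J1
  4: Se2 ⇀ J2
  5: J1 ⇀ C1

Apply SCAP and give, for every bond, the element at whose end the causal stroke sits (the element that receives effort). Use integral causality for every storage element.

b3 →J1  (Se1 fixes effort; stroke away)
b4 →J2  (Se2: effort source, stroke at far end)
b2 →I1  (I1: I, integral causality)
b1 →J3  (J3 needs exactly one e-in)
b0 →J2  (1-jn J2 has f-setter on 1)
b5 →J1  (1-jn J1 has f-setter on 0)

b0 |J2
b1 |J3
b2 |I1
b3 |J1
b4 |J2
b5 |J1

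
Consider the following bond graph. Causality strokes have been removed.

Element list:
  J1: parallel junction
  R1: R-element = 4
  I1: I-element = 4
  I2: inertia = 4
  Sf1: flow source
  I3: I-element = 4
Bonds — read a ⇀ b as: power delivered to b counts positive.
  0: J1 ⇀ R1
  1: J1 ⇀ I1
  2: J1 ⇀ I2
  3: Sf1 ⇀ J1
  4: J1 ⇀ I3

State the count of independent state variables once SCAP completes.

3  (I1, I2, I3 all integral)

β3 |Sf1  (Sf1 fixes flow; stroke at Sf1)
β1 |I1  (I1: I, integral causality)
β2 |I2  (prefer integral on I2)
β4 |I3  (I3 outputs flow p/I3)
β0 |J1  (J1: last free bond brings effort in)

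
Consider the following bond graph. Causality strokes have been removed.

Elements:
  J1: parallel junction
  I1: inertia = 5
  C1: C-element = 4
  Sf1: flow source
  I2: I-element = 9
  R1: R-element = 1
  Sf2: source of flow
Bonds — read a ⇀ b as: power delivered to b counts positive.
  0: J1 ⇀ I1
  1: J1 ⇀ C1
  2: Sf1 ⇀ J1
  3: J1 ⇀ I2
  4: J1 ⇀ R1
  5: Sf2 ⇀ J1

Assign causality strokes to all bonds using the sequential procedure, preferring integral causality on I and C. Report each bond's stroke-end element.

#2 stroke→Sf1  (Sf1: flow source, stroke at near end)
#5 stroke→Sf2  (source Sf2 imposes f)
#0 stroke→I1  (I1 integral (f out))
#1 stroke→J1  (prefer integral on C1)
#3 stroke→I2  (J1: bond 1 brought effort, rest push out)
#4 stroke→R1  (0-jn J1 has e-setter on 1)

b0 |I1
b1 |J1
b2 |Sf1
b3 |I2
b4 |R1
b5 |Sf2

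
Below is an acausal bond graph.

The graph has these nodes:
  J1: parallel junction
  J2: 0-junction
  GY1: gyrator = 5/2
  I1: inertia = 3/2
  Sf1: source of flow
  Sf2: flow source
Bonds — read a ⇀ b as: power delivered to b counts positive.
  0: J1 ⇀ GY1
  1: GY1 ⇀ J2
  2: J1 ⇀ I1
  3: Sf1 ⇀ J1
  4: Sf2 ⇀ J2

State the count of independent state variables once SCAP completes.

1  (I1 all integral)

bond 3 |Sf1  (source Sf1 imposes f)
bond 4 |Sf2  (Sf2: flow source, stroke at near end)
bond 1 |J2  (J2: last free bond brings effort in)
bond 0 |J1  (GY1: gyrator matches bond 1)
bond 2 |I1  (J1: bond 0 brought effort, rest push out)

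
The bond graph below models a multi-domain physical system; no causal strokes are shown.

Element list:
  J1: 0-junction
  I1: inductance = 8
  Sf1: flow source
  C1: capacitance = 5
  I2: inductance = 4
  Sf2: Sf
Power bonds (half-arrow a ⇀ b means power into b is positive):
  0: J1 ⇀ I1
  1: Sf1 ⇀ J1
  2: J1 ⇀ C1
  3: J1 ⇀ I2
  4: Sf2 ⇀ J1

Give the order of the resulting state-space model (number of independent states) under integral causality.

#1 →Sf1  (Sf1 fixes flow; stroke at Sf1)
#4 →Sf2  (Sf2 fixes flow; stroke at Sf2)
#0 →I1  (I1: I, integral causality)
#2 →J1  (C1: C, integral causality)
#3 →I2  (J1: bond 2 brought effort, rest push out)

3  (C1, I1, I2 all integral)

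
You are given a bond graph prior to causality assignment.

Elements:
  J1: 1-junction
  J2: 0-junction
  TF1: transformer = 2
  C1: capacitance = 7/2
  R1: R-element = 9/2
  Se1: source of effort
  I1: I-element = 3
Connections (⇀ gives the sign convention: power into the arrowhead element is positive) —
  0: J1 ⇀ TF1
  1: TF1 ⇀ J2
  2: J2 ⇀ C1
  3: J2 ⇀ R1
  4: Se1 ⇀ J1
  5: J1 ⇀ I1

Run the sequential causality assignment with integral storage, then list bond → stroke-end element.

#4 |J1  (Se1 (Se) sets effort on bond)
#2 |J2  (prefer integral on C1)
#1 |TF1  (common-e at J2 fixed by 2)
#3 |R1  (0-jn J2 has e-setter on 2)
#0 |J1  (TF1: transformer flips bond 1)
#5 |I1  (J1: last free bond brings flow in)

bond 0 stroke at J1
bond 1 stroke at TF1
bond 2 stroke at J2
bond 3 stroke at R1
bond 4 stroke at J1
bond 5 stroke at I1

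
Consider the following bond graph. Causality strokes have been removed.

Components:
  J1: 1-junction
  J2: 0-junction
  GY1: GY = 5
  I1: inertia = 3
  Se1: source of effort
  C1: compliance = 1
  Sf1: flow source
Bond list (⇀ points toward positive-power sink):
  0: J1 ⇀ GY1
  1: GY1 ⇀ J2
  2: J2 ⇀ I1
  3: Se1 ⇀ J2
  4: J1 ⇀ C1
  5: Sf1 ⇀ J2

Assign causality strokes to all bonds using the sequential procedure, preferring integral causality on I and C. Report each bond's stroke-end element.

β0 →GY1
β1 →GY1
β2 →I1
β3 →J2
β4 →J1
β5 →Sf1

b3 stroke at J2  (Se1: effort source, stroke at far end)
b5 stroke at Sf1  (Sf1 (Sf) sets flow on bond)
b1 stroke at GY1  (J2 effort already set via bond 3)
b2 stroke at I1  (J2 effort already set via bond 3)
b0 stroke at GY1  (GY1 both-in/both-out from 1)
b4 stroke at J1  (J1 flow already set via bond 0)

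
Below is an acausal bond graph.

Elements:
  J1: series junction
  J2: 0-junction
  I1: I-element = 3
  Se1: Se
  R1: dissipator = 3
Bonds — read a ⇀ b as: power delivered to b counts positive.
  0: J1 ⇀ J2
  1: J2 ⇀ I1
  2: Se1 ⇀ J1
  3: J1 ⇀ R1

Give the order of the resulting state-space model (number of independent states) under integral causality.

1  (I1 all integral)

#2 stroke at J1  (source Se1 imposes e)
#1 stroke at I1  (I1 integral (f out))
#0 stroke at J2  (J2 needs exactly one e-in)
#3 stroke at J1  (J1: bond 0 brought flow, rest push out)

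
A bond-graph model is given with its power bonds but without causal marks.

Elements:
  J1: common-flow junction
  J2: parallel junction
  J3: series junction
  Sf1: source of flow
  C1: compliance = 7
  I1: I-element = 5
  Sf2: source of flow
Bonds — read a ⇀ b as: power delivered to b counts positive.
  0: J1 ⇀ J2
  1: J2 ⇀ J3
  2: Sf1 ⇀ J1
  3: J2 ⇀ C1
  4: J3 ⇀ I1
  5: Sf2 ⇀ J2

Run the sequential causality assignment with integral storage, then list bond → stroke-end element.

b2 stroke→Sf1  (Sf1: flow source, stroke at near end)
b5 stroke→Sf2  (Sf2 fixes flow; stroke at Sf2)
b0 stroke→J1  (J1 flow already set via bond 2)
b3 stroke→J2  (prefer integral on C1)
b1 stroke→J3  (0-jn J2 has e-setter on 3)
b4 stroke→I1  (only one flow-in slot at J3)

β0 stroke→J1
β1 stroke→J3
β2 stroke→Sf1
β3 stroke→J2
β4 stroke→I1
β5 stroke→Sf2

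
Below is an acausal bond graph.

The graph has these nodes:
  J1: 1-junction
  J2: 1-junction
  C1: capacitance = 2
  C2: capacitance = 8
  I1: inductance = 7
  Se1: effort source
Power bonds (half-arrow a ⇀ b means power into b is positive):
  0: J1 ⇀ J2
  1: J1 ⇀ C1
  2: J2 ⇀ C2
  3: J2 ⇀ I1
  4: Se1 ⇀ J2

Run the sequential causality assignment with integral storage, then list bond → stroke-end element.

bond 4 stroke→J2  (Se1: effort source, stroke at far end)
bond 1 stroke→J1  (C1: C, integral causality)
bond 0 stroke→J2  (J1 needs exactly one f-in)
bond 2 stroke→J2  (C2: C, integral causality)
bond 3 stroke→I1  (closing 1-jn rule on J2)

bond 0 stroke→J2
bond 1 stroke→J1
bond 2 stroke→J2
bond 3 stroke→I1
bond 4 stroke→J2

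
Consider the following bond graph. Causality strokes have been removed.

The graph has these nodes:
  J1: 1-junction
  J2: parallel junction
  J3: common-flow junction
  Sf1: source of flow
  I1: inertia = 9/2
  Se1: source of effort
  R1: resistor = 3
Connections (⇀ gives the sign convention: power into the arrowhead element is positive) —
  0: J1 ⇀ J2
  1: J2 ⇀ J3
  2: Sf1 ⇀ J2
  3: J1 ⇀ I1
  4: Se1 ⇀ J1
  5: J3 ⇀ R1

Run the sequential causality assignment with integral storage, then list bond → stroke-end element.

#0 stroke→J1
#1 stroke→J2
#2 stroke→Sf1
#3 stroke→I1
#4 stroke→J1
#5 stroke→J3

#2 stroke→Sf1  (source Sf1 imposes f)
#4 stroke→J1  (Se1 fixes effort; stroke away)
#3 stroke→I1  (I1 outputs flow p/I1)
#0 stroke→J1  (J1: bond 3 brought flow, rest push out)
#1 stroke→J2  (closing 0-jn rule on J2)
#5 stroke→J3  (common-f at J3 fixed by 1)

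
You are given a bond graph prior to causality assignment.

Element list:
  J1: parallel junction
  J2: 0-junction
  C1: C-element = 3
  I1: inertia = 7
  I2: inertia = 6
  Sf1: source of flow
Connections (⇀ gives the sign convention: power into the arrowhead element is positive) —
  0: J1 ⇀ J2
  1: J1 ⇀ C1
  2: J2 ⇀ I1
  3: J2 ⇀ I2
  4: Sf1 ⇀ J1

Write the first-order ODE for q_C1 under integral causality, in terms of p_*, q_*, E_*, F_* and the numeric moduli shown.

dq_C1/dt = F_Sf1 - p_I1/7 - p_I2/6

b4 stroke at Sf1  (Sf1 fixes flow; stroke at Sf1)
b1 stroke at J1  (C1: C, integral causality)
b0 stroke at J2  (J1: bond 1 brought effort, rest push out)
b2 stroke at I1  (J2: bond 0 brought effort, rest push out)
b3 stroke at I2  (J2 effort already set via bond 0)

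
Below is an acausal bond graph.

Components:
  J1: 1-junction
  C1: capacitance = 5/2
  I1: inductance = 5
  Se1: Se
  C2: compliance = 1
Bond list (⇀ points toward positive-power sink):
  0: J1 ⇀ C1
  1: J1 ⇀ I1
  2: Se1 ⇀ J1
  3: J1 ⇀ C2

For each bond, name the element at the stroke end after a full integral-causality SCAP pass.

b2 |J1  (Se1 fixes effort; stroke away)
b0 |J1  (C1 outputs effort q/C1)
b1 |I1  (I1: I, integral causality)
b3 |J1  (1-jn J1 has f-setter on 1)

#0 stroke at J1
#1 stroke at I1
#2 stroke at J1
#3 stroke at J1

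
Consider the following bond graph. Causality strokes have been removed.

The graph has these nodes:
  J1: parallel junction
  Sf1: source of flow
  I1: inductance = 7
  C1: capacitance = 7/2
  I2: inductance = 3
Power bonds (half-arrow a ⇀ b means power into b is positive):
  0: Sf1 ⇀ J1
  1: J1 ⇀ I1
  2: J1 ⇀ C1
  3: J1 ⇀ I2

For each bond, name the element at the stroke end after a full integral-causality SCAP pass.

#0 |Sf1
#1 |I1
#2 |J1
#3 |I2

b0 stroke at Sf1  (Sf1: flow source, stroke at near end)
b1 stroke at I1  (I1 integral (f out))
b2 stroke at J1  (C1: C, integral causality)
b3 stroke at I2  (common-e at J1 fixed by 2)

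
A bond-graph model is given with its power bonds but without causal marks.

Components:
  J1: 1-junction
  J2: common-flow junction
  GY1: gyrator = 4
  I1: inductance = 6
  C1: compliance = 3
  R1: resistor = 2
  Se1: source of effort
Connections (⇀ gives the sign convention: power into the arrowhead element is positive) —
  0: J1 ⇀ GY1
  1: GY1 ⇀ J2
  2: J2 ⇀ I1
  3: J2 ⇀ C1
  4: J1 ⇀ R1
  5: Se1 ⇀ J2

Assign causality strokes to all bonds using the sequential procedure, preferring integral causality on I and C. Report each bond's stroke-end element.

bond 0 stroke→J1
bond 1 stroke→J2
bond 2 stroke→I1
bond 3 stroke→J2
bond 4 stroke→R1
bond 5 stroke→J2

b5 stroke→J2  (Se1: effort source, stroke at far end)
b2 stroke→I1  (prefer integral on I1)
b1 stroke→J2  (J2: bond 2 brought flow, rest push out)
b3 stroke→J2  (1-jn J2 has f-setter on 2)
b0 stroke→J1  (through GY1, causality inverts; strokes same side of GY1)
b4 stroke→R1  (closing 1-jn rule on J1)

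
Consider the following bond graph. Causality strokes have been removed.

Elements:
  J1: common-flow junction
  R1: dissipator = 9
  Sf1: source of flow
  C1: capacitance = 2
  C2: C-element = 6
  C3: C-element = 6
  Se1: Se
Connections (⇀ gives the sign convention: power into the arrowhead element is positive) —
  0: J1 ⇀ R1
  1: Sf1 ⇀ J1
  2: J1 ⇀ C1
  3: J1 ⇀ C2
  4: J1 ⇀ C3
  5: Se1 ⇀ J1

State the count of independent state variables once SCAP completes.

3  (C1, C2, C3 all integral)

b1 |Sf1  (Sf1: flow source, stroke at near end)
b5 |J1  (source Se1 imposes e)
b0 |J1  (J1: bond 1 brought flow, rest push out)
b2 |J1  (J1 flow already set via bond 1)
b3 |J1  (common-f at J1 fixed by 1)
b4 |J1  (common-f at J1 fixed by 1)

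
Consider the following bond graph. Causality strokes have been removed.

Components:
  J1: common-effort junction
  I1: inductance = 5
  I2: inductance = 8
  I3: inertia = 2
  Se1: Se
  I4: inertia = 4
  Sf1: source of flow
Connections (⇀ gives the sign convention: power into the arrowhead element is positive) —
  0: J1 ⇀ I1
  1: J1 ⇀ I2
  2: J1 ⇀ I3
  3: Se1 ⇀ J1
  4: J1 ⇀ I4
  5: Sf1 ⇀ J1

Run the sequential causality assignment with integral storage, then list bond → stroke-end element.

β0 |I1
β1 |I2
β2 |I3
β3 |J1
β4 |I4
β5 |Sf1

bond 3 →J1  (Se1 fixes effort; stroke away)
bond 5 →Sf1  (Sf1 fixes flow; stroke at Sf1)
bond 0 →I1  (J1: bond 3 brought effort, rest push out)
bond 1 →I2  (J1 effort already set via bond 3)
bond 2 →I3  (0-jn J1 has e-setter on 3)
bond 4 →I4  (J1 effort already set via bond 3)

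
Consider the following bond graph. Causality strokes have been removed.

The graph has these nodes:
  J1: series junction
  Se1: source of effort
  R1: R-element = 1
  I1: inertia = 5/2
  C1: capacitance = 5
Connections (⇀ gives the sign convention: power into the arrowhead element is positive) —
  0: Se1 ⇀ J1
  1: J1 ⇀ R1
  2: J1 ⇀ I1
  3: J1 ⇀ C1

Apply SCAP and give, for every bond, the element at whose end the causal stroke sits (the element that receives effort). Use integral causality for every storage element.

bond 0 |J1  (source Se1 imposes e)
bond 2 |I1  (I1 outputs flow p/I1)
bond 1 |J1  (J1 flow already set via bond 2)
bond 3 |J1  (J1 flow already set via bond 2)

b0 |J1
b1 |J1
b2 |I1
b3 |J1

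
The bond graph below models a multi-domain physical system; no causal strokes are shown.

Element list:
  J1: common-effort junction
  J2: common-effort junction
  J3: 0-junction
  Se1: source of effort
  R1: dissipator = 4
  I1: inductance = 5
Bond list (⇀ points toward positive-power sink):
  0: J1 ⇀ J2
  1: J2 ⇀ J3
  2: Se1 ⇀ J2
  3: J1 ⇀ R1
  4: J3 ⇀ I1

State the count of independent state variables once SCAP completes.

1  (I1 all integral)

β2 stroke at J2  (source Se1 imposes e)
β0 stroke at J1  (J2 effort already set via bond 2)
β1 stroke at J3  (common-e at J2 fixed by 2)
β4 stroke at I1  (J3: bond 1 brought effort, rest push out)
β3 stroke at R1  (J1 effort already set via bond 0)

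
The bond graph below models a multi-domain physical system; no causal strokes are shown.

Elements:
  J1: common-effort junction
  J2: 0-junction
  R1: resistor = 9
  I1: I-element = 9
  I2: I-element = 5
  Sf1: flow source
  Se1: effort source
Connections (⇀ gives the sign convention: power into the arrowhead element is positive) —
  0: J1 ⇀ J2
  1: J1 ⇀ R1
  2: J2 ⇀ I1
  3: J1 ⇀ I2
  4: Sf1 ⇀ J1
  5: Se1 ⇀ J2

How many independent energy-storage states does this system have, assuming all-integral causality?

#4 |Sf1  (Sf1 fixes flow; stroke at Sf1)
#5 |J2  (Se1 fixes effort; stroke away)
#0 |J1  (J2: bond 5 brought effort, rest push out)
#2 |I1  (J2 effort already set via bond 5)
#1 |R1  (J1: bond 0 brought effort, rest push out)
#3 |I2  (J1: bond 0 brought effort, rest push out)

2  (I1, I2 all integral)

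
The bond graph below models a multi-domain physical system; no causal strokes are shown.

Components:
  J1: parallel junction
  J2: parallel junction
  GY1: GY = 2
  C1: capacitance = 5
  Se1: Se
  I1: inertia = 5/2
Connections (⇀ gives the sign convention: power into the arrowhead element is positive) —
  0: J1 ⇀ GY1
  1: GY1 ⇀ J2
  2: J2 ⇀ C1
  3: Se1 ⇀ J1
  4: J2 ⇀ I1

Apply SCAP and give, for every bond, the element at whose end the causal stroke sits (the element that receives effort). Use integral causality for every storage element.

#0 |GY1
#1 |GY1
#2 |J2
#3 |J1
#4 |I1

β3 stroke at J1  (Se1 fixes effort; stroke away)
β0 stroke at GY1  (0-jn J1 has e-setter on 3)
β1 stroke at GY1  (GY GY1: same side as bond 0)
β2 stroke at J2  (C1 outputs effort q/C1)
β4 stroke at I1  (common-e at J2 fixed by 2)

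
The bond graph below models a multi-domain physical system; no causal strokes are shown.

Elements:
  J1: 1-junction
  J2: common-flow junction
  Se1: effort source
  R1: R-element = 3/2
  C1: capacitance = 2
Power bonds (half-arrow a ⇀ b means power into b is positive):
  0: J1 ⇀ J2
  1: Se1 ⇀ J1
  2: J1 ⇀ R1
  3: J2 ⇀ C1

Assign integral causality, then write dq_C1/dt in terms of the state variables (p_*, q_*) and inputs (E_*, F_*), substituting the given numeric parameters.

b1 |J1  (Se1 fixes effort; stroke away)
b3 |J2  (C1: C, integral causality)
b0 |J1  (J2: last free bond brings flow in)
b2 |R1  (J1: last free bond brings flow in)

dq_C1/dt = 2*E_Se1/3 - q_C1/3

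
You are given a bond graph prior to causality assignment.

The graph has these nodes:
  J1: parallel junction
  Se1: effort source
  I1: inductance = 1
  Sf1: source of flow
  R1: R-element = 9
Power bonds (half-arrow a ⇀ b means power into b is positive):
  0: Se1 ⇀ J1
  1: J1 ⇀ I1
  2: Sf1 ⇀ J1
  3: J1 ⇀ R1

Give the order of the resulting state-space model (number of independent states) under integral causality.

β0 →J1  (Se1: effort source, stroke at far end)
β2 →Sf1  (Sf1 (Sf) sets flow on bond)
β1 →I1  (common-e at J1 fixed by 0)
β3 →R1  (common-e at J1 fixed by 0)

1  (I1 all integral)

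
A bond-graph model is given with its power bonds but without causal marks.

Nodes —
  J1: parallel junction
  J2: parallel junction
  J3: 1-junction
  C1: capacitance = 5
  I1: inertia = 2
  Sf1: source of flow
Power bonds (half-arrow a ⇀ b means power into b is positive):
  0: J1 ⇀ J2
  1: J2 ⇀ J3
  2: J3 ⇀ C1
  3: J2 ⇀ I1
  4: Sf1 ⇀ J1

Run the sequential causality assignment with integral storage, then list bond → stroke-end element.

bond 0 stroke at J1
bond 1 stroke at J2
bond 2 stroke at J3
bond 3 stroke at I1
bond 4 stroke at Sf1

b4 stroke→Sf1  (Sf1 fixes flow; stroke at Sf1)
b0 stroke→J1  (only one effort-in slot at J1)
b2 stroke→J3  (C1: C, integral causality)
b1 stroke→J2  (J3: last free bond brings flow in)
b3 stroke→I1  (J2: bond 1 brought effort, rest push out)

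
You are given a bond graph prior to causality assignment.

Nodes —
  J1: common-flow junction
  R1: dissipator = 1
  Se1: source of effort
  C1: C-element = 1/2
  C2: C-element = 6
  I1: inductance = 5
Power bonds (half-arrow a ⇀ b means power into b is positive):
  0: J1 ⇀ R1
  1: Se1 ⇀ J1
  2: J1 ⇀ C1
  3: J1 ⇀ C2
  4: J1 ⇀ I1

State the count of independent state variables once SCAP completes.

#1 |J1  (source Se1 imposes e)
#2 |J1  (C1 integral (e out))
#3 |J1  (C2: C, integral causality)
#4 |I1  (I1 integral (f out))
#0 |J1  (1-jn J1 has f-setter on 4)

3  (C1, C2, I1 all integral)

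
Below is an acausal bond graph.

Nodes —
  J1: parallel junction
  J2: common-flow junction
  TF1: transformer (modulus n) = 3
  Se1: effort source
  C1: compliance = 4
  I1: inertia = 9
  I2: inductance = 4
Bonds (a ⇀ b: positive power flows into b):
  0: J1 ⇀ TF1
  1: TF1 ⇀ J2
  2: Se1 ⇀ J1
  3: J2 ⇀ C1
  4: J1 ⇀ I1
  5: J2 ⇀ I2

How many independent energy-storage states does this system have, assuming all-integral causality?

#2 →J1  (Se1 (Se) sets effort on bond)
#0 →TF1  (J1: bond 2 brought effort, rest push out)
#4 →I1  (common-e at J1 fixed by 2)
#1 →J2  (through TF1, causality passes straight; one stroke at TF1)
#3 →J2  (C1 outputs effort q/C1)
#5 →I2  (closing 1-jn rule on J2)

3  (C1, I1, I2 all integral)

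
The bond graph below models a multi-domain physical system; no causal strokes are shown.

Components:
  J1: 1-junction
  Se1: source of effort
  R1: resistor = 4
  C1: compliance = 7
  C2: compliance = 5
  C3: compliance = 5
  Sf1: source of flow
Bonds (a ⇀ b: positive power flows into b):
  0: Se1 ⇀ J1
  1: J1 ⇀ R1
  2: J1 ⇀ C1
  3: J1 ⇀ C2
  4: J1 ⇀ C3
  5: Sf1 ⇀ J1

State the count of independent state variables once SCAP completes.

3  (C1, C2, C3 all integral)

#0 stroke→J1  (source Se1 imposes e)
#5 stroke→Sf1  (Sf1 (Sf) sets flow on bond)
#1 stroke→J1  (common-f at J1 fixed by 5)
#2 stroke→J1  (J1 flow already set via bond 5)
#3 stroke→J1  (common-f at J1 fixed by 5)
#4 stroke→J1  (1-jn J1 has f-setter on 5)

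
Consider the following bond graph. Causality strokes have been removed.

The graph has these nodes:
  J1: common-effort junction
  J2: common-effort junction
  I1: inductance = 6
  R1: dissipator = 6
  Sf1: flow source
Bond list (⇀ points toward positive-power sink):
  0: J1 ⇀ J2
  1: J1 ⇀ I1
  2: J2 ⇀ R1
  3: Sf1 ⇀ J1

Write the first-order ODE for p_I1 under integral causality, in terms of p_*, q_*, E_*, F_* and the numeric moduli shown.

dp_I1/dt = 6*F_Sf1 - p_I1

#3 →Sf1  (Sf1 (Sf) sets flow on bond)
#1 →I1  (I1: I, integral causality)
#0 →J1  (closing 0-jn rule on J1)
#2 →J2  (only one effort-in slot at J2)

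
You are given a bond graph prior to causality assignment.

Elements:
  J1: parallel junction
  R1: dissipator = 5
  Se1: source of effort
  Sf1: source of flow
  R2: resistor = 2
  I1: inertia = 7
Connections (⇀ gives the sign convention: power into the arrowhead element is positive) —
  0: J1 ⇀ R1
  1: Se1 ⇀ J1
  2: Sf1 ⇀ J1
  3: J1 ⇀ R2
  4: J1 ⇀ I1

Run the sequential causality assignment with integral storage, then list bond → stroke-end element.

#0 stroke→R1
#1 stroke→J1
#2 stroke→Sf1
#3 stroke→R2
#4 stroke→I1

b1 stroke at J1  (Se1 fixes effort; stroke away)
b2 stroke at Sf1  (Sf1 fixes flow; stroke at Sf1)
b0 stroke at R1  (J1 effort already set via bond 1)
b3 stroke at R2  (J1 effort already set via bond 1)
b4 stroke at I1  (common-e at J1 fixed by 1)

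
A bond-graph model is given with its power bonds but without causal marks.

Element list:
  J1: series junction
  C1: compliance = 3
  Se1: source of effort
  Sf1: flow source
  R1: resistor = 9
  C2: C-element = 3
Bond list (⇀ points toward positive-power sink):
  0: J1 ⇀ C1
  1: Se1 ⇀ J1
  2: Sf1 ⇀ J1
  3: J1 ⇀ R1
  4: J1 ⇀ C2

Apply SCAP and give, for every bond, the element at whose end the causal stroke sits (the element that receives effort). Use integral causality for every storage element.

b0 stroke at J1
b1 stroke at J1
b2 stroke at Sf1
b3 stroke at J1
b4 stroke at J1

b1 stroke→J1  (Se1 fixes effort; stroke away)
b2 stroke→Sf1  (Sf1 fixes flow; stroke at Sf1)
b0 stroke→J1  (common-f at J1 fixed by 2)
b3 stroke→J1  (1-jn J1 has f-setter on 2)
b4 stroke→J1  (J1 flow already set via bond 2)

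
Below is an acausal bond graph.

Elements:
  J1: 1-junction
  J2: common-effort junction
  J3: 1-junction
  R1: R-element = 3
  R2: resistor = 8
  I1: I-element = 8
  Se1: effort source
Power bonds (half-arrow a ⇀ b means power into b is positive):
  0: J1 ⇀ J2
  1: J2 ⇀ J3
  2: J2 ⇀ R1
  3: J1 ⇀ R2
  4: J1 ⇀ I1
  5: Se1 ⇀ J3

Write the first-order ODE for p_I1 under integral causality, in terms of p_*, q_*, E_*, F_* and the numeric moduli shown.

dp_I1/dt = E_Se1 - p_I1

bond 5 stroke→J3  (source Se1 imposes e)
bond 1 stroke→J2  (J3: last free bond brings flow in)
bond 0 stroke→J1  (J2: bond 1 brought effort, rest push out)
bond 2 stroke→R1  (J2: bond 1 brought effort, rest push out)
bond 4 stroke→I1  (I1 outputs flow p/I1)
bond 3 stroke→J1  (J1: bond 4 brought flow, rest push out)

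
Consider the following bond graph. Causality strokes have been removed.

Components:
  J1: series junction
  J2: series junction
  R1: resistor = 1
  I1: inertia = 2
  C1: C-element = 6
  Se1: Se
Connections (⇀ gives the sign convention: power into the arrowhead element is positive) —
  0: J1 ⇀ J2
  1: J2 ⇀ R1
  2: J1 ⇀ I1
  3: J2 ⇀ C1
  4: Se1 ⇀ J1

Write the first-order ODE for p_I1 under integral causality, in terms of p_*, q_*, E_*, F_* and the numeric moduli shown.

dp_I1/dt = E_Se1 - p_I1/2 - q_C1/6

β4 stroke at J1  (Se1 fixes effort; stroke away)
β2 stroke at I1  (I1 integral (f out))
β0 stroke at J1  (common-f at J1 fixed by 2)
β1 stroke at J2  (J2 flow already set via bond 0)
β3 stroke at J2  (common-f at J2 fixed by 0)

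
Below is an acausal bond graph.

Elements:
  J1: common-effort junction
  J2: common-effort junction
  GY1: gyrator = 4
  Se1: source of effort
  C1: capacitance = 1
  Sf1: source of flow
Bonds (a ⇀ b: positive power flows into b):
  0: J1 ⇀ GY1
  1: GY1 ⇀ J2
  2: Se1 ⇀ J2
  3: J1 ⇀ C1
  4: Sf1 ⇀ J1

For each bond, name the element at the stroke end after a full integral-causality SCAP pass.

β2 stroke→J2  (Se1 (Se) sets effort on bond)
β4 stroke→Sf1  (Sf1 fixes flow; stroke at Sf1)
β1 stroke→GY1  (J2: bond 2 brought effort, rest push out)
β0 stroke→GY1  (GY GY1: same side as bond 1)
β3 stroke→J1  (J1 needs exactly one e-in)

#0 stroke→GY1
#1 stroke→GY1
#2 stroke→J2
#3 stroke→J1
#4 stroke→Sf1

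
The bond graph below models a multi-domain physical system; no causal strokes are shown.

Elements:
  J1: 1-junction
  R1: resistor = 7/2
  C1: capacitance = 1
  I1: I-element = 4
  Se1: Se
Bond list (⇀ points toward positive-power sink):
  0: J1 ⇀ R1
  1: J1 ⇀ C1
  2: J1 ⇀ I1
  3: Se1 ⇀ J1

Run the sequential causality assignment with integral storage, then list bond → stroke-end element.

#3 stroke→J1  (Se1 fixes effort; stroke away)
#1 stroke→J1  (C1 outputs effort q/C1)
#2 stroke→I1  (I1: I, integral causality)
#0 stroke→J1  (common-f at J1 fixed by 2)

b0 stroke at J1
b1 stroke at J1
b2 stroke at I1
b3 stroke at J1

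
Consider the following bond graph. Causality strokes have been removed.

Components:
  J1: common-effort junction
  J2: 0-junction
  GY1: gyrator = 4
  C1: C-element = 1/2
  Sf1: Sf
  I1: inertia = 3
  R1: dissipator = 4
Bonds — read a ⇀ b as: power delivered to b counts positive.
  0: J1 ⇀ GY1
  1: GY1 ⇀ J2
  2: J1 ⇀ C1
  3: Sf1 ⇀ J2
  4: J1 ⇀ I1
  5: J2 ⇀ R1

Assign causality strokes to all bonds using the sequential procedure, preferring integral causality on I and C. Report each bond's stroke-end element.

b3 stroke at Sf1  (Sf1 fixes flow; stroke at Sf1)
b2 stroke at J1  (prefer integral on C1)
b0 stroke at GY1  (J1 effort already set via bond 2)
b4 stroke at I1  (J1 effort already set via bond 2)
b1 stroke at GY1  (through GY1, causality inverts; strokes same side of GY1)
b5 stroke at J2  (J2: last free bond brings effort in)

β0 →GY1
β1 →GY1
β2 →J1
β3 →Sf1
β4 →I1
β5 →J2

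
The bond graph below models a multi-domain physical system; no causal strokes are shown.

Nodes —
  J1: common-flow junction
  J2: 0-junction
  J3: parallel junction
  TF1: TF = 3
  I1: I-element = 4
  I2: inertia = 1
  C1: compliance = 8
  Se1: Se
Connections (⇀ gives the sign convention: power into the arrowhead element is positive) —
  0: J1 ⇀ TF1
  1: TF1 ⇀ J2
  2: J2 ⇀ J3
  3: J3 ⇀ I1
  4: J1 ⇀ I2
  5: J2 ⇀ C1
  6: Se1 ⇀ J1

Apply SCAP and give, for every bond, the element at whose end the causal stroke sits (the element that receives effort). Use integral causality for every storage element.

#6 |J1  (source Se1 imposes e)
#3 |I1  (I1 integral (f out))
#2 |J3  (only one effort-in slot at J3)
#4 |I2  (I2 outputs flow p/I2)
#0 |J1  (J1: bond 4 brought flow, rest push out)
#1 |TF1  (TF1 one-in-one-out from 0)
#5 |J2  (closing 0-jn rule on J2)

bond 0 stroke at J1
bond 1 stroke at TF1
bond 2 stroke at J3
bond 3 stroke at I1
bond 4 stroke at I2
bond 5 stroke at J2
bond 6 stroke at J1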